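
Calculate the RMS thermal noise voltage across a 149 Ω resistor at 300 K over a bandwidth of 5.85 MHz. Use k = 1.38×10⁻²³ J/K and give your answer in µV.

V_n = √(4kTRB)
4kTRB = 4 × 1.38×10⁻²³ × 300 × 1.49×10² × 5.85×10⁶ = 1.44×10⁻¹¹ V²
V_n = √(1.44×10⁻¹¹) = 3.80×10⁻⁶ V = 3.80 µV

3.80 µV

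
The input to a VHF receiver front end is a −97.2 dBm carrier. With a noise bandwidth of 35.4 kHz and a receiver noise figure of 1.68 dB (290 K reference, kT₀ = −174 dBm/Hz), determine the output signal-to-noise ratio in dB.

29.6 dB

Noise floor: N = −174 + 10 log₁₀(B) + NF
10 log₁₀(3.54×10⁴) = 45.49 dB
N = −174 + 45.49 + 1.68 = −126.83 dBm
SNR = P_sig − N = −97.2 − (−126.83) = 29.63 dB → 29.6 dB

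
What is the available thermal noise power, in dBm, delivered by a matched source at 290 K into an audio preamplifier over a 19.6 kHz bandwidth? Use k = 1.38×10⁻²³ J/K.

P_n = kTB = 1.38×10⁻²³ × 290 × 1.96×10⁴ = 7.84×10⁻¹⁷ W
In dBm: 10 log₁₀(7.84×10⁻¹⁷ / 10⁻³) = −131.1 dBm

−131.1 dBm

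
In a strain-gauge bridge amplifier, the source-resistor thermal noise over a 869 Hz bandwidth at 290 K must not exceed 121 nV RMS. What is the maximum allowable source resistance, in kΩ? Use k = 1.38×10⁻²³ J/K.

1.05 kΩ

Johnson–Nyquist: V_n = √(4kTRB) ⇒ R = V_n² / (4kTB)
4kTB = 4 × 1.38×10⁻²³ × 290 × 8.69×10² = 1.39×10⁻¹⁷
R = (1.21×10⁻⁷)² / 1.39×10⁻¹⁷ = 1.05×10³ Ω = 1.05 kΩ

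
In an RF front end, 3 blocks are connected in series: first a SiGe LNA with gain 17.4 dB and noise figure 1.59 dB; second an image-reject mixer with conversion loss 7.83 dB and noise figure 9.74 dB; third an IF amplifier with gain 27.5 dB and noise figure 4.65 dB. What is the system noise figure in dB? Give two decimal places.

Convert to linear (a loss of L dB is a gain of −L dB): F_i = 10^(NF_i/10), G_i = 10^(G_i,dB/10)
  Stage 1: F_1 = 10^(1.59/10) = 1.442, G_1 = 10^(17.4/10) = 54.95
  Stage 2: F_2 = 10^(9.74/10) = 9.419, G_2 = 10^(−7.83/10) = 0.1648
  Stage 3: F_3 = 10^(4.65/10) = 2.917, G_3 = 10^(27.5/10) = 562.3
Friis cascade:
  F = 1.442 + (9.419 − 1)/54.95 + (2.917 − 1)/9.057 = 1.807
NF = 10 log₁₀(1.807) = 2.57 dB

2.57 dB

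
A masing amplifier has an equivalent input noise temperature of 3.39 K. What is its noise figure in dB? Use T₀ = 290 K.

0.050 dB

F = 1 + T_e/T₀ = 1 + 3.39/290 = 1.01169
NF = 10 log₁₀(1.01169) = 0.050 dB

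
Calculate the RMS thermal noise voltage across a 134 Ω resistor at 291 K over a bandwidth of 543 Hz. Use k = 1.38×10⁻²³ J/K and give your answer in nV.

V_n = √(4kTRB)
4kTRB = 4 × 1.38×10⁻²³ × 291 × 1.34×10² × 5.43×10² = 1.17×10⁻¹⁵ V²
V_n = √(1.17×10⁻¹⁵) = 3.42×10⁻⁸ V = 34.2 nV

34.2 nV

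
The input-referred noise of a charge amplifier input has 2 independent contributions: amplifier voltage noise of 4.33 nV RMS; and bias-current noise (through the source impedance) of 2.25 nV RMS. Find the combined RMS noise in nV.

4.88 nV

Uncorrelated sources add in power (mean-square): V_tot = √(ΣV_i²)
V_tot = √[(4.33×10⁻⁹)² + (2.25×10⁻⁹)²] = 4.88×10⁻⁹ V = 4.88 nV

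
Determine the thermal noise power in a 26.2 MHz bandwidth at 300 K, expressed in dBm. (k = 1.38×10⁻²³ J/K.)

−99.6 dBm

P_n = kTB = 1.38×10⁻²³ × 300 × 2.62×10⁷ = 1.08×10⁻¹³ W
In dBm: 10 log₁₀(1.08×10⁻¹³ / 10⁻³) = −99.6 dBm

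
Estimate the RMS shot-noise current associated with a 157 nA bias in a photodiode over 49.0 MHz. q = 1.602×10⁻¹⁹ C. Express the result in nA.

I_n = √(2qI·B)
2qI·B = 2 × 1.602×10⁻¹⁹ × 1.57×10⁻⁷ × 4.90×10⁷ = 2.46×10⁻¹⁸ A²
I_n = √(2.46×10⁻¹⁸) = 1.57×10⁻⁹ A = 1.57 nA

1.57 nA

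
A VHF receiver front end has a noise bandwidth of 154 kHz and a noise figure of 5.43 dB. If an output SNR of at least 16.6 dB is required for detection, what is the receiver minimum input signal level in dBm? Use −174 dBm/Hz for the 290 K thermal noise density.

Sensitivity = −174 + 10 log₁₀(B) + NF + SNR_min
= −174 + 51.88 + 5.43 + 16.6
= −100.09 dBm → −100.1 dBm

−100.1 dBm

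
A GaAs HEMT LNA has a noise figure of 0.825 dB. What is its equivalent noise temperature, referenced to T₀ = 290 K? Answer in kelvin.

60.7 K

F = 10^(0.825/10) = 1.20921
T_e = (F − 1)·T₀ = (1.20921 − 1) × 290 = 60.7 K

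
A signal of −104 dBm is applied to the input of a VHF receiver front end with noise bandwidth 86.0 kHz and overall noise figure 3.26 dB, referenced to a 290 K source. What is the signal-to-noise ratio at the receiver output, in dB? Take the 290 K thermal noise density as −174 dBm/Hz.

Noise floor: N = −174 + 10 log₁₀(B) + NF
10 log₁₀(8.60×10⁴) = 49.34 dB
N = −174 + 49.34 + 3.26 = −121.40 dBm
SNR = P_sig − N = −104 − (−121.40) = 17.40 dB → 17.4 dB

17.4 dB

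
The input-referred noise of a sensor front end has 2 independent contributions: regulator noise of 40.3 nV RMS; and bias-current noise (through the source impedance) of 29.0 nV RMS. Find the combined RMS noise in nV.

Uncorrelated sources add in power (mean-square): V_tot = √(ΣV_i²)
V_tot = √[(4.03×10⁻⁸)² + (2.90×10⁻⁸)²] = 4.96×10⁻⁸ V = 49.6 nV

49.6 nV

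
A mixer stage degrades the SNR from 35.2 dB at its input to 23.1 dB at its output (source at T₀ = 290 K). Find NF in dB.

NF (dB) = SNR_in(dB) − SNR_out(dB) when the source is at T₀
NF = 35.2 − 23.1 = 12.1 dB

12.1 dB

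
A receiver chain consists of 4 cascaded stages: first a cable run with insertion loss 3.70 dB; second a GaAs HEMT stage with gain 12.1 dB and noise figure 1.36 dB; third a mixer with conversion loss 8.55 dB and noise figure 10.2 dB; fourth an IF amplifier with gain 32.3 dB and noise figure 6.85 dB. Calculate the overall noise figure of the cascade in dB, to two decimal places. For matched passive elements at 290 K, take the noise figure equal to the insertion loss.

Convert to linear (a loss of L dB is a gain of −L dB): F_i = 10^(NF_i/10), G_i = 10^(G_i,dB/10)
  Stage 1: F_1 = 10^(3.70/10) = 2.344, G_1 = 10^(−3.70/10) = 0.4266
  Stage 2: F_2 = 10^(1.36/10) = 1.368, G_2 = 10^(12.1/10) = 16.22
  Stage 3: F_3 = 10^(10.2/10) = 10.47, G_3 = 10^(−8.55/10) = 0.1396
  Stage 4: F_4 = 10^(6.85/10) = 4.842, G_4 = 10^(32.3/10) = 1698
Friis cascade:
  F = 2.344 + (1.368 − 1)/0.4266 + (10.47 − 1)/6.918 + (4.842 − 1)/0.9661 = 8.552
NF = 10 log₁₀(8.552) = 9.32 dB

9.32 dB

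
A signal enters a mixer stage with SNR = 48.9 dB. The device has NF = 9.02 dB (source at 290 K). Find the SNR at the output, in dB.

By definition F = SNR_in/SNR_out, so in dB: SNR_out = SNR_in − NF
SNR_out = 48.9 − 9.02 = 39.88 dB

39.88 dB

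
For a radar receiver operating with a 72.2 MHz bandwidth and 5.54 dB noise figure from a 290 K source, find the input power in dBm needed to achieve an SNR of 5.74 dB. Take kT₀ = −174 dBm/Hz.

−84.1 dBm

Sensitivity = −174 + 10 log₁₀(B) + NF + SNR_min
= −174 + 78.59 + 5.54 + 5.74
= −84.13 dBm → −84.1 dBm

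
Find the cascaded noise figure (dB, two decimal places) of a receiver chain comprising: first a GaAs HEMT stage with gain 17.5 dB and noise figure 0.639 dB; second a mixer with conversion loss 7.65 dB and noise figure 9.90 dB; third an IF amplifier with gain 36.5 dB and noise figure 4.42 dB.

Convert to linear (a loss of L dB is a gain of −L dB): F_i = 10^(NF_i/10), G_i = 10^(G_i,dB/10)
  Stage 1: F_1 = 10^(0.639/10) = 1.159, G_1 = 10^(17.5/10) = 56.23
  Stage 2: F_2 = 10^(9.90/10) = 9.772, G_2 = 10^(−7.65/10) = 0.1718
  Stage 3: F_3 = 10^(4.42/10) = 2.767, G_3 = 10^(36.5/10) = 4467
Friis cascade:
  F = 1.159 + (9.772 − 1)/56.23 + (2.767 − 1)/9.661 = 1.497
NF = 10 log₁₀(1.497) = 1.75 dB

1.75 dB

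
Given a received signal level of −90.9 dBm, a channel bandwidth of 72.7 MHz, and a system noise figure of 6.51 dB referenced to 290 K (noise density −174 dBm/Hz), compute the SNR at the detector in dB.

−2.0 dB

Noise floor: N = −174 + 10 log₁₀(B) + NF
10 log₁₀(7.27×10⁷) = 78.62 dB
N = −174 + 78.62 + 6.51 = −88.87 dBm
SNR = P_sig − N = −90.9 − (−88.87) = −2.03 dB → −2.0 dB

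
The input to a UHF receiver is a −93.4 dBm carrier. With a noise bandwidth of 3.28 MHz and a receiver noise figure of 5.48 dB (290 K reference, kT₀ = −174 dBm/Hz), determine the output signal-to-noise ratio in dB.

Noise floor: N = −174 + 10 log₁₀(B) + NF
10 log₁₀(3.28×10⁶) = 65.16 dB
N = −174 + 65.16 + 5.48 = −103.36 dBm
SNR = P_sig − N = −93.4 − (−103.36) = 9.96 dB → 10.0 dB

10.0 dB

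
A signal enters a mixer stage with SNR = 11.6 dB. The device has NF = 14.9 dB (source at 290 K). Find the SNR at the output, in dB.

−3.3 dB

By definition F = SNR_in/SNR_out, so in dB: SNR_out = SNR_in − NF
SNR_out = 11.6 − 14.9 = −3.3 dB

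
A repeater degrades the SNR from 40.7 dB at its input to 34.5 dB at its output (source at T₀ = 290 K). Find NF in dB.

6.2 dB

NF (dB) = SNR_in(dB) − SNR_out(dB) when the source is at T₀
NF = 40.7 − 34.5 = 6.2 dB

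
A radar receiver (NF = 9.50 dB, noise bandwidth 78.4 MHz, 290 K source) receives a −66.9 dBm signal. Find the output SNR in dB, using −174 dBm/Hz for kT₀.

18.7 dB

Noise floor: N = −174 + 10 log₁₀(B) + NF
10 log₁₀(7.84×10⁷) = 78.94 dB
N = −174 + 78.94 + 9.50 = −85.56 dBm
SNR = P_sig − N = −66.9 − (−85.56) = 18.66 dB → 18.7 dB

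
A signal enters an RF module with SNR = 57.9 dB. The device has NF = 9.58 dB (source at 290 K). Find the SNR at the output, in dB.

By definition F = SNR_in/SNR_out, so in dB: SNR_out = SNR_in − NF
SNR_out = 57.9 − 9.58 = 48.32 dB

48.32 dB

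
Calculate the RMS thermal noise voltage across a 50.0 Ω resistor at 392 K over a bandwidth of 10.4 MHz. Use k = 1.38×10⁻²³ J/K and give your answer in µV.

V_n = √(4kTRB)
4kTRB = 4 × 1.38×10⁻²³ × 392 × 5.00×10¹ × 1.04×10⁷ = 1.13×10⁻¹¹ V²
V_n = √(1.13×10⁻¹¹) = 3.35×10⁻⁶ V = 3.35 µV

3.35 µV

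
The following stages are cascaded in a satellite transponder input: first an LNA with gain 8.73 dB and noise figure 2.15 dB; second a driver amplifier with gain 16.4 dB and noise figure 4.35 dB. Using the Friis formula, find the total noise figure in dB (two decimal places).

Convert to linear (a loss of L dB is a gain of −L dB): F_i = 10^(NF_i/10), G_i = 10^(G_i,dB/10)
  Stage 1: F_1 = 10^(2.15/10) = 1.641, G_1 = 10^(8.73/10) = 7.464
  Stage 2: F_2 = 10^(4.35/10) = 2.723, G_2 = 10^(16.4/10) = 43.65
Friis cascade:
  F = 1.641 + (2.723 − 1)/7.464 = 1.871
NF = 10 log₁₀(1.871) = 2.72 dB

2.72 dB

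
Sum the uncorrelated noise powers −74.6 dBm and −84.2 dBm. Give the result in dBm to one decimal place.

−74.1 dBm

Convert to linear, add, convert back:
P₁ = 3.47×10⁻¹¹ W, P₂ = 3.80×10⁻¹² W
P_tot = 3.85×10⁻¹¹ W → 10 log₁₀(P_tot / 10⁻³) = −74.1 dBm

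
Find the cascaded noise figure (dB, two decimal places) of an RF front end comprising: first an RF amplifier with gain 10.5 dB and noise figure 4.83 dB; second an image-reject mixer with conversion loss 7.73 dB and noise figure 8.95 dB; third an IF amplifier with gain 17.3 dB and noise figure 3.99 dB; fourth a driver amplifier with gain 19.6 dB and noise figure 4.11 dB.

6.50 dB

Convert to linear (a loss of L dB is a gain of −L dB): F_i = 10^(NF_i/10), G_i = 10^(G_i,dB/10)
  Stage 1: F_1 = 10^(4.83/10) = 3.041, G_1 = 10^(10.5/10) = 11.22
  Stage 2: F_2 = 10^(8.95/10) = 7.852, G_2 = 10^(−7.73/10) = 0.1687
  Stage 3: F_3 = 10^(3.99/10) = 2.506, G_3 = 10^(17.3/10) = 53.70
  Stage 4: F_4 = 10^(4.11/10) = 2.576, G_4 = 10^(19.6/10) = 91.20
Friis cascade:
  F = 3.041 + (7.852 − 1)/11.22 + (2.506 − 1)/1.892 + (2.576 − 1)/101.6 = 4.463
NF = 10 log₁₀(4.463) = 6.50 dB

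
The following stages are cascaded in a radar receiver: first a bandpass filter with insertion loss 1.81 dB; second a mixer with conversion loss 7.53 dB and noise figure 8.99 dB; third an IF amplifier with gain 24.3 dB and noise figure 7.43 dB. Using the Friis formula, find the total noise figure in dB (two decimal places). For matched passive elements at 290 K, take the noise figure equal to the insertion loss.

17.07 dB

Convert to linear (a loss of L dB is a gain of −L dB): F_i = 10^(NF_i/10), G_i = 10^(G_i,dB/10)
  Stage 1: F_1 = 10^(1.81/10) = 1.517, G_1 = 10^(−1.81/10) = 0.6592
  Stage 2: F_2 = 10^(8.99/10) = 7.925, G_2 = 10^(−7.53/10) = 0.1766
  Stage 3: F_3 = 10^(7.43/10) = 5.534, G_3 = 10^(24.3/10) = 269.2
Friis cascade:
  F = 1.517 + (7.925 − 1)/0.6592 + (5.534 − 1)/0.1164 = 50.97
NF = 10 log₁₀(50.97) = 17.07 dB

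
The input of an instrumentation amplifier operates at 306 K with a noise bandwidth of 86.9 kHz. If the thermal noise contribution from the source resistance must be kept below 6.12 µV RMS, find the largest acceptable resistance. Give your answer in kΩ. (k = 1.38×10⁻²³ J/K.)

Johnson–Nyquist: V_n = √(4kTRB) ⇒ R = V_n² / (4kTB)
4kTB = 4 × 1.38×10⁻²³ × 306 × 8.69×10⁴ = 1.47×10⁻¹⁵
R = (6.12×10⁻⁶)² / 1.47×10⁻¹⁵ = 2.55×10⁴ Ω = 25.5 kΩ

25.5 kΩ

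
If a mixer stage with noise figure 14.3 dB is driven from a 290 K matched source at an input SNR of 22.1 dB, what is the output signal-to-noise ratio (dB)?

7.8 dB

By definition F = SNR_in/SNR_out, so in dB: SNR_out = SNR_in − NF
SNR_out = 22.1 − 14.3 = 7.8 dB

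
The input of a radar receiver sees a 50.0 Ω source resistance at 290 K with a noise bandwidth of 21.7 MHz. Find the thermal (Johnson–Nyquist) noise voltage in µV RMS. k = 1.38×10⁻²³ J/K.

V_n = √(4kTRB)
4kTRB = 4 × 1.38×10⁻²³ × 290 × 5.00×10¹ × 2.17×10⁷ = 1.74×10⁻¹¹ V²
V_n = √(1.74×10⁻¹¹) = 4.17×10⁻⁶ V = 4.17 µV

4.17 µV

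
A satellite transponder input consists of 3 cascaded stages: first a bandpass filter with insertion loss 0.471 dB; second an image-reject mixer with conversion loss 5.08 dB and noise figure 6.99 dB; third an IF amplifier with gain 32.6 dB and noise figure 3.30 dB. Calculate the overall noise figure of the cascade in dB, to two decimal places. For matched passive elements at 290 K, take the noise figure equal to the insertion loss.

9.85 dB

Convert to linear (a loss of L dB is a gain of −L dB): F_i = 10^(NF_i/10), G_i = 10^(G_i,dB/10)
  Stage 1: F_1 = 10^(0.471/10) = 1.115, G_1 = 10^(−0.471/10) = 0.8972
  Stage 2: F_2 = 10^(6.99/10) = 5.000, G_2 = 10^(−5.08/10) = 0.3105
  Stage 3: F_3 = 10^(3.30/10) = 2.138, G_3 = 10^(32.6/10) = 1820
Friis cascade:
  F = 1.115 + (5.000 − 1)/0.8972 + (2.138 − 1)/0.2785 = 9.658
NF = 10 log₁₀(9.658) = 9.85 dB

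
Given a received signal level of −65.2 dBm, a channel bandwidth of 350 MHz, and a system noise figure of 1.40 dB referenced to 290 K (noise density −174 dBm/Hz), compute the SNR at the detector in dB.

22.0 dB

Noise floor: N = −174 + 10 log₁₀(B) + NF
10 log₁₀(3.50×10⁸) = 85.44 dB
N = −174 + 85.44 + 1.40 = −87.16 dBm
SNR = P_sig − N = −65.2 − (−87.16) = 21.96 dB → 22.0 dB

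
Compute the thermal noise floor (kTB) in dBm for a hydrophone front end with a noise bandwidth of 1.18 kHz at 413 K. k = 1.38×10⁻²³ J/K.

P_n = kTB = 1.38×10⁻²³ × 413 × 1.18×10³ = 6.73×10⁻¹⁸ W
In dBm: 10 log₁₀(6.73×10⁻¹⁸ / 10⁻³) = −141.7 dBm

−141.7 dBm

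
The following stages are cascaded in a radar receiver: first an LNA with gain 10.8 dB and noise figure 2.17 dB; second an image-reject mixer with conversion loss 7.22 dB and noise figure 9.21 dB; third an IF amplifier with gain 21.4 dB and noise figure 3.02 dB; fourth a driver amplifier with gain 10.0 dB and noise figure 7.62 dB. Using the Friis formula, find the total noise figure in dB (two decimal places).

4.34 dB

Convert to linear (a loss of L dB is a gain of −L dB): F_i = 10^(NF_i/10), G_i = 10^(G_i,dB/10)
  Stage 1: F_1 = 10^(2.17/10) = 1.648, G_1 = 10^(10.8/10) = 12.02
  Stage 2: F_2 = 10^(9.21/10) = 8.337, G_2 = 10^(−7.22/10) = 0.1897
  Stage 3: F_3 = 10^(3.02/10) = 2.004, G_3 = 10^(21.4/10) = 138.0
  Stage 4: F_4 = 10^(7.62/10) = 5.781, G_4 = 10^(10.0/10) = 10.00
Friis cascade:
  F = 1.648 + (8.337 − 1)/12.02 + (2.004 − 1)/2.280 + (5.781 − 1)/314.8 = 2.714
NF = 10 log₁₀(2.714) = 4.34 dB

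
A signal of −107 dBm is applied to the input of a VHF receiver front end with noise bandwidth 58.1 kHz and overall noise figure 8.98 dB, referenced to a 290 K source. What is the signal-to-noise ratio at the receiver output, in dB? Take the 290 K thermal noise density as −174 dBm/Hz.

10.4 dB

Noise floor: N = −174 + 10 log₁₀(B) + NF
10 log₁₀(5.81×10⁴) = 47.64 dB
N = −174 + 47.64 + 8.98 = −117.38 dBm
SNR = P_sig − N = −107 − (−117.38) = 10.38 dB → 10.4 dB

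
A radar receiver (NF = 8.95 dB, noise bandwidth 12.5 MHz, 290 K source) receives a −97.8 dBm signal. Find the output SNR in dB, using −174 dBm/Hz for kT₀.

−3.7 dB

Noise floor: N = −174 + 10 log₁₀(B) + NF
10 log₁₀(1.25×10⁷) = 70.97 dB
N = −174 + 70.97 + 8.95 = −94.08 dBm
SNR = P_sig − N = −97.8 − (−94.08) = −3.72 dB → −3.7 dB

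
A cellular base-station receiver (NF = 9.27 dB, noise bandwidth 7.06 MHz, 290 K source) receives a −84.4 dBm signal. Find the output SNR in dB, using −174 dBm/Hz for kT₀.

Noise floor: N = −174 + 10 log₁₀(B) + NF
10 log₁₀(7.06×10⁶) = 68.49 dB
N = −174 + 68.49 + 9.27 = −96.24 dBm
SNR = P_sig − N = −84.4 − (−96.24) = 11.84 dB → 11.8 dB

11.8 dB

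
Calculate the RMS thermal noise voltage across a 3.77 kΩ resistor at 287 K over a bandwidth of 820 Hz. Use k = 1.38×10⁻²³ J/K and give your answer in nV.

V_n = √(4kTRB)
4kTRB = 4 × 1.38×10⁻²³ × 287 × 3.77×10³ × 8.20×10² = 4.90×10⁻¹⁴ V²
V_n = √(4.90×10⁻¹⁴) = 2.21×10⁻⁷ V = 221 nV

221 nV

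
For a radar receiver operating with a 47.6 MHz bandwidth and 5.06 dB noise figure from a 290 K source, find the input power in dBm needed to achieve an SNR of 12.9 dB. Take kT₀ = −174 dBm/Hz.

−79.3 dBm

Sensitivity = −174 + 10 log₁₀(B) + NF + SNR_min
= −174 + 76.78 + 5.06 + 12.9
= −79.26 dBm → −79.3 dBm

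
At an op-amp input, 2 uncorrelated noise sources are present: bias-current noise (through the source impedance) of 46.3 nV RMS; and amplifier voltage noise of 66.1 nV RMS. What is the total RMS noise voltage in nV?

Uncorrelated sources add in power (mean-square): V_tot = √(ΣV_i²)
V_tot = √[(4.63×10⁻⁸)² + (6.61×10⁻⁸)²] = 8.07×10⁻⁸ V = 80.7 nV

80.7 nV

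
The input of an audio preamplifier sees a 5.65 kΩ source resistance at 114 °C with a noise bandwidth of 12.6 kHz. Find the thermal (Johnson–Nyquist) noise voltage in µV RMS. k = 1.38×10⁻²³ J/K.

T = 114 °C + 273.15 = 387.15 K
V_n = √(4kTRB)
4kTRB = 4 × 1.38×10⁻²³ × 387.15 × 5.65×10³ × 1.26×10⁴ = 1.52×10⁻¹² V²
V_n = √(1.52×10⁻¹²) = 1.23×10⁻⁶ V = 1.23 µV

1.23 µV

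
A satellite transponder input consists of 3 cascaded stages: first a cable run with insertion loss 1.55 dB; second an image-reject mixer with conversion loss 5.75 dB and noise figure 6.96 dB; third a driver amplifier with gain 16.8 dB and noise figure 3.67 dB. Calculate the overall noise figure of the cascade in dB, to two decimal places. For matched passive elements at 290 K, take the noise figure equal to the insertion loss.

Convert to linear (a loss of L dB is a gain of −L dB): F_i = 10^(NF_i/10), G_i = 10^(G_i,dB/10)
  Stage 1: F_1 = 10^(1.55/10) = 1.429, G_1 = 10^(−1.55/10) = 0.6998
  Stage 2: F_2 = 10^(6.96/10) = 4.966, G_2 = 10^(−5.75/10) = 0.2661
  Stage 3: F_3 = 10^(3.67/10) = 2.328, G_3 = 10^(16.8/10) = 47.86
Friis cascade:
  F = 1.429 + (4.966 − 1)/0.6998 + (2.328 − 1)/0.1862 = 14.23
NF = 10 log₁₀(14.23) = 11.53 dB

11.53 dB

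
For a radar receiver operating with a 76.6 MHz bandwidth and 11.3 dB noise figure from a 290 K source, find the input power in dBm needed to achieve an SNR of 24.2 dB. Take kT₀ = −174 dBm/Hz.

Sensitivity = −174 + 10 log₁₀(B) + NF + SNR_min
= −174 + 78.84 + 11.3 + 24.2
= −59.66 dBm → −59.7 dBm

−59.7 dBm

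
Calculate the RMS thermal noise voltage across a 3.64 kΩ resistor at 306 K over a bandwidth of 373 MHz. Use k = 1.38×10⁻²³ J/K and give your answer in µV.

V_n = √(4kTRB)
4kTRB = 4 × 1.38×10⁻²³ × 306 × 3.64×10³ × 3.73×10⁸ = 2.29×10⁻⁸ V²
V_n = √(2.29×10⁻⁸) = 1.51×10⁻⁴ V = 151 µV

151 µV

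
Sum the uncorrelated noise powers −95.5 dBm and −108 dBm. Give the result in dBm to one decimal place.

−95.3 dBm

Convert to linear, add, convert back:
P₁ = 2.82×10⁻¹³ W, P₂ = 1.58×10⁻¹⁴ W
P_tot = 2.98×10⁻¹³ W → 10 log₁₀(P_tot / 10⁻³) = −95.3 dBm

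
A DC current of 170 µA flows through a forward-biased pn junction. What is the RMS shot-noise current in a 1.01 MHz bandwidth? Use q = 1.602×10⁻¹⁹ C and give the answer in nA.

I_n = √(2qI·B)
2qI·B = 2 × 1.602×10⁻¹⁹ × 1.70×10⁻⁴ × 1.01×10⁶ = 5.50×10⁻¹⁷ A²
I_n = √(5.50×10⁻¹⁷) = 7.42×10⁻⁹ A = 7.42 nA

7.42 nA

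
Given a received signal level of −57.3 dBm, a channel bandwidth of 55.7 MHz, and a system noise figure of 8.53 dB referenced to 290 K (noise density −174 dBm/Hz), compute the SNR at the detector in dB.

30.7 dB

Noise floor: N = −174 + 10 log₁₀(B) + NF
10 log₁₀(5.57×10⁷) = 77.46 dB
N = −174 + 77.46 + 8.53 = −88.01 dBm
SNR = P_sig − N = −57.3 − (−88.01) = 30.71 dB → 30.7 dB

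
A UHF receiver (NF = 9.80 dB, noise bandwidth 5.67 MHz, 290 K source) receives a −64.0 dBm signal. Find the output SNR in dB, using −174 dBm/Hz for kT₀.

32.7 dB

Noise floor: N = −174 + 10 log₁₀(B) + NF
10 log₁₀(5.67×10⁶) = 67.54 dB
N = −174 + 67.54 + 9.80 = −96.66 dBm
SNR = P_sig − N = −64.0 − (−96.66) = 32.66 dB → 32.7 dB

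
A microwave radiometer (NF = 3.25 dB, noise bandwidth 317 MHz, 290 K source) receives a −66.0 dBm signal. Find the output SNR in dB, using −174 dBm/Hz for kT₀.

19.7 dB

Noise floor: N = −174 + 10 log₁₀(B) + NF
10 log₁₀(3.17×10⁸) = 85.01 dB
N = −174 + 85.01 + 3.25 = −85.74 dBm
SNR = P_sig − N = −66.0 − (−85.74) = 19.74 dB → 19.7 dB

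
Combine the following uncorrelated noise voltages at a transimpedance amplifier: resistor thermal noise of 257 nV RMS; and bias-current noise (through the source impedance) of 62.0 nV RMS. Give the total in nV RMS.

264 nV

Uncorrelated sources add in power (mean-square): V_tot = √(ΣV_i²)
V_tot = √[(2.57×10⁻⁷)² + (6.20×10⁻⁸)²] = 2.64×10⁻⁷ V = 264 nV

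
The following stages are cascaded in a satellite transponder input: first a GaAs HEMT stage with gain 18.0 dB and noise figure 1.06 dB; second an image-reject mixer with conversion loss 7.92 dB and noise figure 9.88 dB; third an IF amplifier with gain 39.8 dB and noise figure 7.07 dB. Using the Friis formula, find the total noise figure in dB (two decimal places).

Convert to linear (a loss of L dB is a gain of −L dB): F_i = 10^(NF_i/10), G_i = 10^(G_i,dB/10)
  Stage 1: F_1 = 10^(1.06/10) = 1.276, G_1 = 10^(18.0/10) = 63.10
  Stage 2: F_2 = 10^(9.88/10) = 9.727, G_2 = 10^(−7.92/10) = 0.1614
  Stage 3: F_3 = 10^(7.07/10) = 5.093, G_3 = 10^(39.8/10) = 9550
Friis cascade:
  F = 1.276 + (9.727 − 1)/63.10 + (5.093 − 1)/10.19 = 1.817
NF = 10 log₁₀(1.817) = 2.59 dB

2.59 dB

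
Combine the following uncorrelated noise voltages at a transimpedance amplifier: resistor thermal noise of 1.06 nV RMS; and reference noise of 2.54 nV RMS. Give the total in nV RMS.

Uncorrelated sources add in power (mean-square): V_tot = √(ΣV_i²)
V_tot = √[(1.06×10⁻⁹)² + (2.54×10⁻⁹)²] = 2.75×10⁻⁹ V = 2.75 nV

2.75 nV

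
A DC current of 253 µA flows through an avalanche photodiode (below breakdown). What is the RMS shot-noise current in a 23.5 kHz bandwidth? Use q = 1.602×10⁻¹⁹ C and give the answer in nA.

1.38 nA

I_n = √(2qI·B)
2qI·B = 2 × 1.602×10⁻¹⁹ × 2.53×10⁻⁴ × 2.35×10⁴ = 1.90×10⁻¹⁸ A²
I_n = √(1.90×10⁻¹⁸) = 1.38×10⁻⁹ A = 1.38 nA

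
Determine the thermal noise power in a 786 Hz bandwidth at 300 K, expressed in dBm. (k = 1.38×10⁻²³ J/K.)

−144.9 dBm

P_n = kTB = 1.38×10⁻²³ × 300 × 7.86×10² = 3.25×10⁻¹⁸ W
In dBm: 10 log₁₀(3.25×10⁻¹⁸ / 10⁻³) = −144.9 dBm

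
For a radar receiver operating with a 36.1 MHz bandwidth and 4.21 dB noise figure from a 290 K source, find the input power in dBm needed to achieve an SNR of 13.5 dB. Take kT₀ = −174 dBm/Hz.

−80.7 dBm

Sensitivity = −174 + 10 log₁₀(B) + NF + SNR_min
= −174 + 75.58 + 4.21 + 13.5
= −80.71 dBm → −80.7 dBm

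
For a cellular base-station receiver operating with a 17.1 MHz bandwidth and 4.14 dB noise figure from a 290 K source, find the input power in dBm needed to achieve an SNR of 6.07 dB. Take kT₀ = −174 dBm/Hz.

Sensitivity = −174 + 10 log₁₀(B) + NF + SNR_min
= −174 + 72.33 + 4.14 + 6.07
= −91.46 dBm → −91.5 dBm

−91.5 dBm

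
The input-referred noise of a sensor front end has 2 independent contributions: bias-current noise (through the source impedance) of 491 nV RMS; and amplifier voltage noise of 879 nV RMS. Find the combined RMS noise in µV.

Uncorrelated sources add in power (mean-square): V_tot = √(ΣV_i²)
V_tot = √[(4.91×10⁻⁷)² + (8.79×10⁻⁷)²] = 1.01×10⁻⁶ V = 1.01 µV

1.01 µV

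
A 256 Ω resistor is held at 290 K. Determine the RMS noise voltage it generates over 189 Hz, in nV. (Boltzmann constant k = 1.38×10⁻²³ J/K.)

V_n = √(4kTRB)
4kTRB = 4 × 1.38×10⁻²³ × 290 × 2.56×10² × 1.89×10² = 7.75×10⁻¹⁶ V²
V_n = √(7.75×10⁻¹⁶) = 2.78×10⁻⁸ V = 27.8 nV

27.8 nV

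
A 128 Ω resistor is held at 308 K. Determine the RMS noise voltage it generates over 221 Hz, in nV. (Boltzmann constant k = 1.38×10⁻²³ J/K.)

V_n = √(4kTRB)
4kTRB = 4 × 1.38×10⁻²³ × 308 × 1.28×10² × 2.21×10² = 4.81×10⁻¹⁶ V²
V_n = √(4.81×10⁻¹⁶) = 2.19×10⁻⁸ V = 21.9 nV

21.9 nV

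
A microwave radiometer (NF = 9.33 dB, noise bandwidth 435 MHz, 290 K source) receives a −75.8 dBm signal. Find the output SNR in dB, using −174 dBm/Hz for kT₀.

Noise floor: N = −174 + 10 log₁₀(B) + NF
10 log₁₀(4.35×10⁸) = 86.38 dB
N = −174 + 86.38 + 9.33 = −78.29 dBm
SNR = P_sig − N = −75.8 − (−78.29) = 2.49 dB → 2.5 dB

2.5 dB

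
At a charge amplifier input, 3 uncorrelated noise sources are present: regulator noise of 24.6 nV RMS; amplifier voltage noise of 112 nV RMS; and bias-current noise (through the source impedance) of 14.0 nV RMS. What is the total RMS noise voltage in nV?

Uncorrelated sources add in power (mean-square): V_tot = √(ΣV_i²)
V_tot = √[(2.46×10⁻⁸)² + (1.12×10⁻⁷)² + (1.40×10⁻⁸)²] = 1.16×10⁻⁷ V = 116 nV

116 nV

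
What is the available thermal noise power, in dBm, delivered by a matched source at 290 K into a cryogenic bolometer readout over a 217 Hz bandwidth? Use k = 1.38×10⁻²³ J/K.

−150.6 dBm

P_n = kTB = 1.38×10⁻²³ × 290 × 2.17×10² = 8.68×10⁻¹⁹ W
In dBm: 10 log₁₀(8.68×10⁻¹⁹ / 10⁻³) = −150.6 dBm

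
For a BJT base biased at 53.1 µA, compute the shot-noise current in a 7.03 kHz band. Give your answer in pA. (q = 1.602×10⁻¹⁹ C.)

346 pA

I_n = √(2qI·B)
2qI·B = 2 × 1.602×10⁻¹⁹ × 5.31×10⁻⁵ × 7.03×10³ = 1.20×10⁻¹⁹ A²
I_n = √(1.20×10⁻¹⁹) = 3.46×10⁻¹⁰ A = 346 pA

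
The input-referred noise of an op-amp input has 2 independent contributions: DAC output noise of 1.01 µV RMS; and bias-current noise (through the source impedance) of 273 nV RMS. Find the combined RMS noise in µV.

Uncorrelated sources add in power (mean-square): V_tot = √(ΣV_i²)
V_tot = √[(1.01×10⁻⁶)² + (2.73×10⁻⁷)²] = 1.05×10⁻⁶ V = 1.05 µV

1.05 µV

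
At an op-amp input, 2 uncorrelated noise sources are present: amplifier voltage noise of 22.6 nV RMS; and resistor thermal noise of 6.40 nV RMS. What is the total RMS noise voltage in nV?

23.5 nV

Uncorrelated sources add in power (mean-square): V_tot = √(ΣV_i²)
V_tot = √[(2.26×10⁻⁸)² + (6.40×10⁻⁹)²] = 2.35×10⁻⁸ V = 23.5 nV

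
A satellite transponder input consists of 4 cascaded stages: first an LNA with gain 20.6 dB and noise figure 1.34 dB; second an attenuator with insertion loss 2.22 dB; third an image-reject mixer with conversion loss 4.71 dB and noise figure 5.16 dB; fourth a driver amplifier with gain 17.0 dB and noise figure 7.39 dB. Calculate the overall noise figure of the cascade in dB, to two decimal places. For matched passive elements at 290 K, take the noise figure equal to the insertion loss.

2.02 dB

Convert to linear (a loss of L dB is a gain of −L dB): F_i = 10^(NF_i/10), G_i = 10^(G_i,dB/10)
  Stage 1: F_1 = 10^(1.34/10) = 1.361, G_1 = 10^(20.6/10) = 114.8
  Stage 2: F_2 = 10^(2.22/10) = 1.667, G_2 = 10^(−2.22/10) = 0.5998
  Stage 3: F_3 = 10^(5.16/10) = 3.281, G_3 = 10^(−4.71/10) = 0.3381
  Stage 4: F_4 = 10^(7.39/10) = 5.483, G_4 = 10^(17.0/10) = 50.12
Friis cascade:
  F = 1.361 + (1.667 − 1)/114.8 + (3.281 − 1)/68.87 + (5.483 − 1)/23.28 = 1.593
NF = 10 log₁₀(1.593) = 2.02 dB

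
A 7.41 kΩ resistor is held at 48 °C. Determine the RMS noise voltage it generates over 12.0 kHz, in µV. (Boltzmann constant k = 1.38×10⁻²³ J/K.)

T = 48 °C + 273.15 = 321.15 K
V_n = √(4kTRB)
4kTRB = 4 × 1.38×10⁻²³ × 321.15 × 7.41×10³ × 1.20×10⁴ = 1.58×10⁻¹² V²
V_n = √(1.58×10⁻¹²) = 1.26×10⁻⁶ V = 1.26 µV

1.26 µV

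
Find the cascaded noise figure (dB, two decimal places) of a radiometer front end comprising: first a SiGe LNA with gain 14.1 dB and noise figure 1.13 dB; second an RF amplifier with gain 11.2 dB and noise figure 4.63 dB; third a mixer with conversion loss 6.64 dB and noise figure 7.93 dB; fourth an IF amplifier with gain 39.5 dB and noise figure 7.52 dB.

Convert to linear (a loss of L dB is a gain of −L dB): F_i = 10^(NF_i/10), G_i = 10^(G_i,dB/10)
  Stage 1: F_1 = 10^(1.13/10) = 1.297, G_1 = 10^(14.1/10) = 25.70
  Stage 2: F_2 = 10^(4.63/10) = 2.904, G_2 = 10^(11.2/10) = 13.18
  Stage 3: F_3 = 10^(7.93/10) = 6.209, G_3 = 10^(−6.64/10) = 0.2168
  Stage 4: F_4 = 10^(7.52/10) = 5.649, G_4 = 10^(39.5/10) = 8913
Friis cascade:
  F = 1.297 + (2.904 − 1)/25.70 + (6.209 − 1)/338.8 + (5.649 − 1)/73.45 = 1.450
NF = 10 log₁₀(1.450) = 1.61 dB

1.61 dB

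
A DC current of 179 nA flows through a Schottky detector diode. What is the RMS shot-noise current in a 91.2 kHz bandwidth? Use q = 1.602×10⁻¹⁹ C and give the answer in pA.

I_n = √(2qI·B)
2qI·B = 2 × 1.602×10⁻¹⁹ × 1.79×10⁻⁷ × 9.12×10⁴ = 5.23×10⁻²¹ A²
I_n = √(5.23×10⁻²¹) = 7.23×10⁻¹¹ A = 72.3 pA

72.3 pA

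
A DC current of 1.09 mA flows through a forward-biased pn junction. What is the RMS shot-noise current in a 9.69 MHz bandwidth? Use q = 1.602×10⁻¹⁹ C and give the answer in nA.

I_n = √(2qI·B)
2qI·B = 2 × 1.602×10⁻¹⁹ × 1.09×10⁻³ × 9.69×10⁶ = 3.38×10⁻¹⁵ A²
I_n = √(3.38×10⁻¹⁵) = 5.82×10⁻⁸ A = 58.2 nA

58.2 nA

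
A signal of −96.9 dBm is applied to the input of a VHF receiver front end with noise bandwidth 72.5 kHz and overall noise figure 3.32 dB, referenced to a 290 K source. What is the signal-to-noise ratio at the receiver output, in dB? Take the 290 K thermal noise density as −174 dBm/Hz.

Noise floor: N = −174 + 10 log₁₀(B) + NF
10 log₁₀(7.25×10⁴) = 48.6 dB
N = −174 + 48.6 + 3.32 = −122.08 dBm
SNR = P_sig − N = −96.9 − (−122.08) = 25.18 dB → 25.2 dB

25.2 dB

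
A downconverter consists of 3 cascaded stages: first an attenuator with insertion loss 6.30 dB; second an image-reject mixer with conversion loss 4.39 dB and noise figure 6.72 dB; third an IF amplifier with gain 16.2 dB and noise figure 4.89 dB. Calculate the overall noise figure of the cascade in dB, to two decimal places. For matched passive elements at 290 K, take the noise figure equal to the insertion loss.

16.48 dB

Convert to linear (a loss of L dB is a gain of −L dB): F_i = 10^(NF_i/10), G_i = 10^(G_i,dB/10)
  Stage 1: F_1 = 10^(6.30/10) = 4.266, G_1 = 10^(−6.30/10) = 0.2344
  Stage 2: F_2 = 10^(6.72/10) = 4.699, G_2 = 10^(−4.39/10) = 0.3639
  Stage 3: F_3 = 10^(4.89/10) = 3.083, G_3 = 10^(16.2/10) = 41.69
Friis cascade:
  F = 4.266 + (4.699 − 1)/0.2344 + (3.083 − 1)/0.08531 = 44.46
NF = 10 log₁₀(44.46) = 16.48 dB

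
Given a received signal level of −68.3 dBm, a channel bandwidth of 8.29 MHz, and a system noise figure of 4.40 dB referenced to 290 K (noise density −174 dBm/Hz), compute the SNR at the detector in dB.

32.1 dB

Noise floor: N = −174 + 10 log₁₀(B) + NF
10 log₁₀(8.29×10⁶) = 69.19 dB
N = −174 + 69.19 + 4.40 = −100.41 dBm
SNR = P_sig − N = −68.3 − (−100.41) = 32.11 dB → 32.1 dB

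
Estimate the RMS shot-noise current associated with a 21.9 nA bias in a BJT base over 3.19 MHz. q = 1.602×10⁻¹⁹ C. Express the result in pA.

150 pA

I_n = √(2qI·B)
2qI·B = 2 × 1.602×10⁻¹⁹ × 2.19×10⁻⁸ × 3.19×10⁶ = 2.24×10⁻²⁰ A²
I_n = √(2.24×10⁻²⁰) = 1.50×10⁻¹⁰ A = 150 pA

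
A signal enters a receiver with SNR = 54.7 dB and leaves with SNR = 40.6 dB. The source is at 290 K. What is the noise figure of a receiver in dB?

14.1 dB

NF (dB) = SNR_in(dB) − SNR_out(dB) when the source is at T₀
NF = 54.7 − 40.6 = 14.1 dB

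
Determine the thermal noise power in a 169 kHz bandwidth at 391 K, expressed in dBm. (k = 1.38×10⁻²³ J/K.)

−120.4 dBm

P_n = kTB = 1.38×10⁻²³ × 391 × 1.69×10⁵ = 9.12×10⁻¹⁶ W
In dBm: 10 log₁₀(9.12×10⁻¹⁶ / 10⁻³) = −120.4 dBm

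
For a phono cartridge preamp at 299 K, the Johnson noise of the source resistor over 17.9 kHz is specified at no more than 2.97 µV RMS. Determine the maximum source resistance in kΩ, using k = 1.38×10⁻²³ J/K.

29.9 kΩ

Johnson–Nyquist: V_n = √(4kTRB) ⇒ R = V_n² / (4kTB)
4kTB = 4 × 1.38×10⁻²³ × 299 × 1.79×10⁴ = 2.95×10⁻¹⁶
R = (2.97×10⁻⁶)² / 2.95×10⁻¹⁶ = 2.99×10⁴ Ω = 29.9 kΩ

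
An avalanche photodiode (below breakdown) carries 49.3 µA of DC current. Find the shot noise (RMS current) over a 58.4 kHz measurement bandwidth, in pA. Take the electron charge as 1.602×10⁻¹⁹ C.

I_n = √(2qI·B)
2qI·B = 2 × 1.602×10⁻¹⁹ × 4.93×10⁻⁵ × 5.84×10⁴ = 9.22×10⁻¹⁹ A²
I_n = √(9.22×10⁻¹⁹) = 9.60×10⁻¹⁰ A = 960 pA

960 pA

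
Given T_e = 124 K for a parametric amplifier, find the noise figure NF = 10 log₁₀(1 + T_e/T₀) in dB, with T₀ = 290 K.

F = 1 + T_e/T₀ = 1 + 124/290 = 1.42759
NF = 10 log₁₀(1.42759) = 1.55 dB

1.55 dB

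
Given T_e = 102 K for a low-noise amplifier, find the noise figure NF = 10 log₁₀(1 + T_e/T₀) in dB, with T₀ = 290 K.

1.31 dB

F = 1 + T_e/T₀ = 1 + 102/290 = 1.35172
NF = 10 log₁₀(1.35172) = 1.31 dB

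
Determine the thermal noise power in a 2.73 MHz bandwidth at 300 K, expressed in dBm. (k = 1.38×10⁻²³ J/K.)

−109.5 dBm

P_n = kTB = 1.38×10⁻²³ × 300 × 2.73×10⁶ = 1.13×10⁻¹⁴ W
In dBm: 10 log₁₀(1.13×10⁻¹⁴ / 10⁻³) = −109.5 dBm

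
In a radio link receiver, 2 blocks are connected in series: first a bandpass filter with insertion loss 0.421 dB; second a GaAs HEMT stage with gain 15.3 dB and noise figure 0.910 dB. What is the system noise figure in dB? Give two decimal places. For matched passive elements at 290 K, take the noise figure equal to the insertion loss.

1.33 dB

Convert to linear (a loss of L dB is a gain of −L dB): F_i = 10^(NF_i/10), G_i = 10^(G_i,dB/10)
  Stage 1: F_1 = 10^(0.421/10) = 1.102, G_1 = 10^(−0.421/10) = 0.9076
  Stage 2: F_2 = 10^(0.910/10) = 1.233, G_2 = 10^(15.3/10) = 33.88
Friis cascade:
  F = 1.102 + (1.233 − 1)/0.9076 = 1.359
NF = 10 log₁₀(1.359) = 1.33 dB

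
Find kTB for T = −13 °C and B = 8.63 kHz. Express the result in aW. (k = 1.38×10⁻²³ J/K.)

31.0 aW

T = −13 °C + 273.15 = 260.15 K
P_n = kTB = 1.38×10⁻²³ × 260.15 × 8.63×10³ = 3.10×10⁻¹⁷ W = 31.0 aW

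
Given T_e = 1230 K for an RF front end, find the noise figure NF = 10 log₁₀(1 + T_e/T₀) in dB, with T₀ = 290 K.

7.19 dB

F = 1 + T_e/T₀ = 1 + 1230/290 = 5.24138
NF = 10 log₁₀(5.24138) = 7.19 dB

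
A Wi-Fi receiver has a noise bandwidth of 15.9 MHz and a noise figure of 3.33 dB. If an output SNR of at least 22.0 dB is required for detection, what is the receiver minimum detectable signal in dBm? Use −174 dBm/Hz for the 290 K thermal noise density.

Sensitivity = −174 + 10 log₁₀(B) + NF + SNR_min
= −174 + 72.01 + 3.33 + 22.0
= −76.66 dBm → −76.7 dBm

−76.7 dBm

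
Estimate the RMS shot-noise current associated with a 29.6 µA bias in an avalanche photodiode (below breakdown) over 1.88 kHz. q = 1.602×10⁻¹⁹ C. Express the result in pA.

134 pA

I_n = √(2qI·B)
2qI·B = 2 × 1.602×10⁻¹⁹ × 2.96×10⁻⁵ × 1.88×10³ = 1.78×10⁻²⁰ A²
I_n = √(1.78×10⁻²⁰) = 1.34×10⁻¹⁰ A = 134 pA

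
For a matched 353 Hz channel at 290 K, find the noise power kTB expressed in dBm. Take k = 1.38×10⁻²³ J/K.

P_n = kTB = 1.38×10⁻²³ × 290 × 3.53×10² = 1.41×10⁻¹⁸ W
In dBm: 10 log₁₀(1.41×10⁻¹⁸ / 10⁻³) = −148.5 dBm

−148.5 dBm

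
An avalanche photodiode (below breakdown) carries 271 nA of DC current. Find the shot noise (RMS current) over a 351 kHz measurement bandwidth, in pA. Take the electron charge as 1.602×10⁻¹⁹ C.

I_n = √(2qI·B)
2qI·B = 2 × 1.602×10⁻¹⁹ × 2.71×10⁻⁷ × 3.51×10⁵ = 3.05×10⁻²⁰ A²
I_n = √(3.05×10⁻²⁰) = 1.75×10⁻¹⁰ A = 175 pA

175 pA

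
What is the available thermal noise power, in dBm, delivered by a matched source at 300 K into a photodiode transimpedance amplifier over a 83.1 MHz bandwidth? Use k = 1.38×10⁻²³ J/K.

−94.6 dBm

P_n = kTB = 1.38×10⁻²³ × 300 × 8.31×10⁷ = 3.44×10⁻¹³ W
In dBm: 10 log₁₀(3.44×10⁻¹³ / 10⁻³) = −94.6 dBm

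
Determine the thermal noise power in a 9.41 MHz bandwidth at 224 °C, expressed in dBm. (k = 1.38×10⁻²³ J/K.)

T = 224 °C + 273.15 = 497.15 K
P_n = kTB = 1.38×10⁻²³ × 497.15 × 9.41×10⁶ = 6.46×10⁻¹⁴ W
In dBm: 10 log₁₀(6.46×10⁻¹⁴ / 10⁻³) = −101.9 dBm

−101.9 dBm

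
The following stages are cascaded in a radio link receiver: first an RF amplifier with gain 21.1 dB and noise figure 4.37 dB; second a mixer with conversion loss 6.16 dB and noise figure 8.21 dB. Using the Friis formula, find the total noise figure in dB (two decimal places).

4.44 dB

Convert to linear (a loss of L dB is a gain of −L dB): F_i = 10^(NF_i/10), G_i = 10^(G_i,dB/10)
  Stage 1: F_1 = 10^(4.37/10) = 2.735, G_1 = 10^(21.1/10) = 128.8
  Stage 2: F_2 = 10^(8.21/10) = 6.622, G_2 = 10^(−6.16/10) = 0.2421
Friis cascade:
  F = 2.735 + (6.622 − 1)/128.8 = 2.779
NF = 10 log₁₀(2.779) = 4.44 dB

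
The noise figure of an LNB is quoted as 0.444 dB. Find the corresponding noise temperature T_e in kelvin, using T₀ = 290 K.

F = 10^(0.444/10) = 1.10764
T_e = (F − 1)·T₀ = (1.10764 − 1) × 290 = 31.2 K

31.2 K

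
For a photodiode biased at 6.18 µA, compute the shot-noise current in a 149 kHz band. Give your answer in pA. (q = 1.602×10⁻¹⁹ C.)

543 pA

I_n = √(2qI·B)
2qI·B = 2 × 1.602×10⁻¹⁹ × 6.18×10⁻⁶ × 1.49×10⁵ = 2.95×10⁻¹⁹ A²
I_n = √(2.95×10⁻¹⁹) = 5.43×10⁻¹⁰ A = 543 pA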